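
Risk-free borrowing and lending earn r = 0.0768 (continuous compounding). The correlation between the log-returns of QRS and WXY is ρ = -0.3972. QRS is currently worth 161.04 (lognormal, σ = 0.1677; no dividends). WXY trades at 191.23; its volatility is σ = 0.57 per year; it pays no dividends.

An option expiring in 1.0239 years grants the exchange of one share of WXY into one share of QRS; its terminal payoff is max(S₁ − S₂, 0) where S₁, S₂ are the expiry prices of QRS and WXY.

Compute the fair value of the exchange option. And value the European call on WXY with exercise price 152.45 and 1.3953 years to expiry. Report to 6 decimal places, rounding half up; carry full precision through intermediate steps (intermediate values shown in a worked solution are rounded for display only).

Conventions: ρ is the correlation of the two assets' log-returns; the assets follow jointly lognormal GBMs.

exchange price = 32.103938
price(WXY call K=152.45) = 75.352731

σ_eff = √(σ₁² + σ₂² − 2ρσ₁σ₂) = √(0.1677² + 0.57² − 2·-0.3972·0.1677·0.57) = 0.654950
d₁ = (ln(S₁/S₂) + (q₂ − q₁ + σ_eff²/2)T) / (σ_eff√T) = (ln(161.04/191.23) + (0.0 − 0.0 + 0.214480)·1.0239) / 0.662730 = 0.072098
d₂ = d₁ − σ_eff√T = 0.072098 − 0.662730 = -0.590632
N(d₁) = 0.528738,  N(d₂) = 0.277383
V = S₁·e^{−q₁T}·N(d₁) − S₂·e^{−q₂T}·N(d₂) = 85.147977 − 53.044038 = 32.103938
[vanilla: WXY call K=152.45]
σ√T = 0.57·√1.3953 = 0.673300
d₁ = (ln(S/K) + (r+σ²/2)T) / (σ√T) = (ln(191.23/152.45) + (0.0768+0.57²/2)·1.3953) / 0.673300 = (0.226640 + 0.333826) / 0.673300 = 0.832416
d₂ = d₁ − σ√T = 0.832416 − 0.673300 = 0.159116
e^{−rT} = 0.898383
N(d₁) = 0.797413,  N(d₂) = 0.563211
price = S·N(d₁) − K·e^{−rT}·N(d₂) = 152.489271 − 77.136541 = 75.352731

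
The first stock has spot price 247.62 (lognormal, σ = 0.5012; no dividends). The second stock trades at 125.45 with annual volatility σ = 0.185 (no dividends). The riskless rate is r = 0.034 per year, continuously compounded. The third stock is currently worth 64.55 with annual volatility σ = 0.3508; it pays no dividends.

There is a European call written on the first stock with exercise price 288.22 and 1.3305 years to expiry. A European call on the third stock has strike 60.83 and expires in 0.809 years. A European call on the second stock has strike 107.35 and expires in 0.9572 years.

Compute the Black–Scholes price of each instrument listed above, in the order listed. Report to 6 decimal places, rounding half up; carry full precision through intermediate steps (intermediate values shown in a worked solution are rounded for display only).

price(the first stock call K=288.22) = 46.545818
price(the third stock call K=60.83) = 10.729713
price(the second stock call K=107.35) = 23.125758

[the first stock call K=288.22]
σ√T = 0.5012·√1.3305 = 0.578121
d₁ = (ln(S/K) + (r+σ²/2)T) / (σ√T) = (ln(247.62/288.22) + (0.034+0.5012²/2)·1.3305) / 0.578121 = (-0.151829 + 0.212349) / 0.578121 = 0.104684
d₂ = d₁ − σ√T = 0.104684 − 0.578121 = -0.473437
e^{−rT} = 0.955771
N(d₁) = 0.541687,  N(d₂) = 0.317951
price = S·N(d₁) − K·e^{−rT}·N(d₂) = 134.132467 − 87.586649 = 46.545818
[the third stock call K=60.83]
σ√T = 0.3508·√0.809 = 0.315525
d₁ = (ln(S/K) + (r+σ²/2)T) / (σ√T) = (ln(64.55/60.83) + (0.034+0.3508²/2)·0.809) / 0.315525 = (0.059357 + 0.077284) / 0.315525 = 0.433059
d₂ = d₁ − σ√T = 0.433059 − 0.315525 = 0.117534
e^{−rT} = 0.972869
N(d₁) = 0.667514,  N(d₂) = 0.546782
price = S·N(d₁) − K·e^{−rT}·N(d₂) = 43.088039 − 32.358326 = 10.729713
[the second stock call K=107.35]
σ√T = 0.185·√0.9572 = 0.180998
d₁ = (ln(S/K) + (r+σ²/2)T) / (σ√T) = (ln(125.45/107.35) + (0.034+0.185²/2)·0.9572) / 0.180998 = (0.155813 + 0.048925) / 0.180998 = 1.131161
d₂ = d₁ − σ√T = 1.131161 − 0.180998 = 0.950164
e^{−rT} = 0.967979
N(d₁) = 0.871006,  N(d₂) = 0.828985
price = S·N(d₁) − K·e^{−rT}·N(d₂) = 109.267757 − 86.141999 = 23.125758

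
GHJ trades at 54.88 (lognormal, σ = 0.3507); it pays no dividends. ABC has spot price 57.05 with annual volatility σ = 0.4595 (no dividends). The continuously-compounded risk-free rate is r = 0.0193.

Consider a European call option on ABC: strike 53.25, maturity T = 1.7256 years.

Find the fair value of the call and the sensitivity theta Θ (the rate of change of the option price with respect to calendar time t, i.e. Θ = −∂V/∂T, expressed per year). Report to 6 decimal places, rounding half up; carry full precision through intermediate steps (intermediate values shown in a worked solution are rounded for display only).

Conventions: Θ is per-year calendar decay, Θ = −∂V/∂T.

price = 15.825274
Θ = -4.007067

σ√T = 0.4595·√1.7256 = 0.603609
d₁ = (ln(S/K) + (r+σ²/2)T) / (σ√T) = (ln(57.05/53.25) + (0.0193+0.4595²/2)·1.7256) / 0.603609 = (0.068930 + 0.215476) / 0.603609 = 0.471176
d₂ = d₁ − σ√T = 0.471176 − 0.603609 = -0.132433
e^{−rT} = 0.967244
N(d₁) = 0.681243,  N(d₂) = 0.447321
Call price V = S·N(d₁) − K·e^{−rT}·N(d₂) = 38.864889 − 23.039614 = 15.825274
φ(d₁) = (1/√(2π))·e^{−d₁²/2} = 0.357028
Θ = −S·φ(d₁)·σ/(2√T) − r·K·e^{−rT}·N(d₂) = −3.562402 − 0.444665 = -4.007067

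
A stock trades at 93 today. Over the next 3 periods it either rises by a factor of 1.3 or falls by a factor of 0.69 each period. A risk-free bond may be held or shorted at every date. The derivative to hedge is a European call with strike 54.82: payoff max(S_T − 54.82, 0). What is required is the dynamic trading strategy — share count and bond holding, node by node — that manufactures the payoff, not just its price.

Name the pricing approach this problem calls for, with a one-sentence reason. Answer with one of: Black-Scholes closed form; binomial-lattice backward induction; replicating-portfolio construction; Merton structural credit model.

framework: replicating-portfolio construction

Key observation: what is demanded is not a single number but the (Δ, B) position at each node of the 1.3/0.69 tree starting at 93; constructing those positions is the replicating-portfolio method.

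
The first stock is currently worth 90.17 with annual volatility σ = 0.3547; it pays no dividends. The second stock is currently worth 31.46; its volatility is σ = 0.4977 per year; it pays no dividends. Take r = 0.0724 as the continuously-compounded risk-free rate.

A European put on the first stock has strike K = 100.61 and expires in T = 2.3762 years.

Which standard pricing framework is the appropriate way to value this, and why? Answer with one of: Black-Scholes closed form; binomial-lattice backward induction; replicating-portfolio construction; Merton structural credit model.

framework: Black-Scholes closed form

Key observation: a European-exercise option on the first stock struck at 100.61 — a GBM underlying with constant parameters — admits an analytic price: the data contain no early exercise, no discrete tree, no debt structure.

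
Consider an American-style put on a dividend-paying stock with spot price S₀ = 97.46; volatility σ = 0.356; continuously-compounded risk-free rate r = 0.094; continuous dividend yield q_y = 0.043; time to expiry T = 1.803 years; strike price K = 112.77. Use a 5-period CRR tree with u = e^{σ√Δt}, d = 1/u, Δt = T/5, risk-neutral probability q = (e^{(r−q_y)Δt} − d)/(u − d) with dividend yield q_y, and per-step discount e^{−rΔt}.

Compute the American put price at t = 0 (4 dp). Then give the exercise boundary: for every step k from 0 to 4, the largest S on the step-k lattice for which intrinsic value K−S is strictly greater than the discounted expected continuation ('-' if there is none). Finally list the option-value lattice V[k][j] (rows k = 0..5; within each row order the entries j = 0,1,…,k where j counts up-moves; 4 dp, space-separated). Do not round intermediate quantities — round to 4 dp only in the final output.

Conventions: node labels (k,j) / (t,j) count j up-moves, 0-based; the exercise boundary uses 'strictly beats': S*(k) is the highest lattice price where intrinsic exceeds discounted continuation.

price = 22.5647
boundary = - - 63.5538 78.7016 63.5538
tree:
22.5647
34.0846 12.1552
49.2162 20.7244 4.0861
61.4486 34.0684 8.2855 0.0000
71.3265 49.2162 16.8010 0.0000 0.0000
79.3033 61.4486 34.0684 0.0000 0.0000 0.0000

Δt=0.36060, u=1.23835, d=0.80753, q=0.48984, disc=e^(-rΔt)=0.96667
k=5 terminal: V=max(K-S,0) → 79.3033 61.4486 34.0684 0.0000 0.0000 0.0000
k=4: j=0 S=41.4435 intr=71.3265 cont=68.2057 V=71.3265[EX]; j=1 S=63.5538 intr=49.2162 cont=46.4357 V=49.2162[EX]; j=2 S=97.4600 intr=15.3100 cont=16.8010 V=16.8010[hold]; j=3 S=149.4554 intr=0.0000 cont=0.0000 V=0.0000[hold]; j=4 S=229.1905 intr=0.0000 cont=0.0000 V=0.0000[hold]  S*(4)=63.5538
k=3: j=0 S=51.3214 intr=61.4486 cont=58.4798 V=61.4486[EX]; j=1 S=78.7016 intr=34.0684 cont=32.2269 V=34.0684[EX]; j=2 S=120.6894 intr=0.0000 cont=8.2855 V=8.2855[hold]; j=3 S=185.0777 intr=0.0000 cont=0.0000 V=0.0000[hold]  S*(3)=78.7016
k=2: j=0 S=63.5538 intr=49.2162 cont=46.4357 V=49.2162[EX]; j=1 S=97.4600 intr=15.3100 cont=20.7244 V=20.7244[hold]; j=2 S=149.4554 intr=0.0000 cont=4.0861 V=4.0861[hold]  S*(2)=63.5538
k=1: j=0 S=78.7016 intr=34.0684 cont=34.0846 V=34.0846[hold]; j=1 S=120.6894 intr=0.0000 cont=12.1552 V=12.1552[hold]  S*(1)=-
k=0: j=0 S=97.4600 intr=15.3100 cont=22.5647 V=22.5647[hold]  S*(0)=-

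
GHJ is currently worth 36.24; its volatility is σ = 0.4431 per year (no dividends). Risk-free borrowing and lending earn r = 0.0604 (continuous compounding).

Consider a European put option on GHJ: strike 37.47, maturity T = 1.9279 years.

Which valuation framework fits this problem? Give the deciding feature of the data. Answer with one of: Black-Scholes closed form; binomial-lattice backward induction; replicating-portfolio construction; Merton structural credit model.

Key observation: a European-exercise option on GHJ struck at 37.47 — a GBM underlying with constant parameters — admits an analytic price: the data contain no early exercise, no discrete tree, no debt structure.

framework: Black-Scholes closed form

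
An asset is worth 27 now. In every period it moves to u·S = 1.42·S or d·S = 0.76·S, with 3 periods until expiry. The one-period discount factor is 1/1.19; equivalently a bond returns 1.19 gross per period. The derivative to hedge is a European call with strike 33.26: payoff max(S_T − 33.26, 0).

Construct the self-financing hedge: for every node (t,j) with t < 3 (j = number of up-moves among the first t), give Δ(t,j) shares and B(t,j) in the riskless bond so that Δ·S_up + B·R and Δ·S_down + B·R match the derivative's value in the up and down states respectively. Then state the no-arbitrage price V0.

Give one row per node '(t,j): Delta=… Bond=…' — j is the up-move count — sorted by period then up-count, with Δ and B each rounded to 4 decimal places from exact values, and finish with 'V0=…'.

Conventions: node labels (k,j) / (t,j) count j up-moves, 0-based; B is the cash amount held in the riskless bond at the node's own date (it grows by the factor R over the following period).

Since d<R<u, set p* = (R−d)/(u−d) = 0.6515; price each node as the discounted p*-expectation of its children.
Expiry values: V(3,0)=0.0000, V(3,1)=0.0000, V(3,2)=8.1165, V(3,3)=44.0488
  t=2,j=0: stock 15.5952 → up 22.1452 (V=0.0000), down 11.8524 (V=0.0000). Price 0.0000; hedge Δ=0.0000, bond B=0.0000.
  t=2,j=1: stock 29.1384 → up 41.3765 (V=8.1165), down 22.1452 (V=0.0000). Price 4.4437; hedge Δ=0.4220, bond B=-7.8540.
  t=2,j=2: stock 54.4428 → up 77.3088 (V=44.0488), down 41.3765 (V=8.1165). Price 26.4932; hedge Δ=1.0000, bond B=-27.9496.
  t=1,j=0: stock 20.5200 → up 29.1384 (V=4.4437), down 15.5952 (V=0.0000). Price 2.4329; hedge Δ=0.3281, bond B=-4.3000.
  t=1,j=1: stock 38.3400 → up 54.4428 (V=26.4932), down 29.1384 (V=4.4437). Price 15.8061; hedge Δ=0.8714, bond B=-17.6022.
  t=0,j=0: stock 27.0000 → up 38.3400 (V=15.8061), down 20.5200 (V=2.4329). Price 9.3662; hedge Δ=0.7505, bond B=-10.8963.
As a check, the time-0 holding Δ(0,0)·S0 + B(0,0) comes to 9.3662 — exactly V0.

(0,0): Delta=0.7505 Bond=-10.8963
(1,0): Delta=0.3281 Bond=-4.3000
(1,1): Delta=0.8714 Bond=-17.6022
(2,0): Delta=0.0000 Bond=0.0000
(2,1): Delta=0.4220 Bond=-7.8540
(2,2): Delta=1.0000 Bond=-27.9496
V0=9.3662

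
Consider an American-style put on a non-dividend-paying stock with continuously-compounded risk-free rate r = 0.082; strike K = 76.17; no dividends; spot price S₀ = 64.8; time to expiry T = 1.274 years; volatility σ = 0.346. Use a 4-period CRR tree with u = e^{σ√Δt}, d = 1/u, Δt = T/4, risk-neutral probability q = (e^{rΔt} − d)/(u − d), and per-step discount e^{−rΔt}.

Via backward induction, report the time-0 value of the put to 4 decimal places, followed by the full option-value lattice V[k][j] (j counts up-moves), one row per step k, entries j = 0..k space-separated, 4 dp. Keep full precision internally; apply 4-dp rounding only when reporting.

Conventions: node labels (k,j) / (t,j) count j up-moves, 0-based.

Δt=0.31850  u=1.21564  d=0.82261  q=0.51866  discount=0.97422
step 4 (expiry): payoffs max(K−S,0) = 46.4971 32.3202 11.3700 0.0000 0.0000
k=3: (k=3,j=0): S=36.0715, K−S=40.0985, hold=38.1350 ⇒ V=40.0985 exercise | (k=3,j=1): S=53.3054, K−S=22.8646, hold=20.9010 ⇒ V=22.8646 exercise | (k=3,j=2): S=78.7733, K−S=0.0000, hold=5.3317 ⇒ V=5.3317 continue | (k=3,j=3): S=116.4089, K−S=0.0000, hold=0.0000 ⇒ V=0.0000 continue
k=2: (k=2,j=0): S=43.8498, K−S=32.3202, hold=30.3566 ⇒ V=32.3202 exercise | (k=2,j=1): S=64.8000, K−S=11.3700, hold=13.4159 ⇒ V=13.4159 continue | (k=2,j=2): S=95.7596, K−S=0.0000, hold=2.5002 ⇒ V=2.5002 continue
k=1: (k=1,j=0): S=53.3054, K−S=22.8646, hold=21.9348 ⇒ V=22.8646 exercise | (k=1,j=1): S=78.7733, K−S=0.0000, hold=7.5544 ⇒ V=7.5544 continue
k=0: (k=0,j=0): S=64.8000, K−S=11.3700, hold=14.5390 ⇒ V=14.5390 continue

price = 14.5390
tree:
14.5390
22.8646 7.5544
32.3202 13.4159 2.5002
40.0985 22.8646 5.3317 0.0000
46.4971 32.3202 11.3700 0.0000 0.0000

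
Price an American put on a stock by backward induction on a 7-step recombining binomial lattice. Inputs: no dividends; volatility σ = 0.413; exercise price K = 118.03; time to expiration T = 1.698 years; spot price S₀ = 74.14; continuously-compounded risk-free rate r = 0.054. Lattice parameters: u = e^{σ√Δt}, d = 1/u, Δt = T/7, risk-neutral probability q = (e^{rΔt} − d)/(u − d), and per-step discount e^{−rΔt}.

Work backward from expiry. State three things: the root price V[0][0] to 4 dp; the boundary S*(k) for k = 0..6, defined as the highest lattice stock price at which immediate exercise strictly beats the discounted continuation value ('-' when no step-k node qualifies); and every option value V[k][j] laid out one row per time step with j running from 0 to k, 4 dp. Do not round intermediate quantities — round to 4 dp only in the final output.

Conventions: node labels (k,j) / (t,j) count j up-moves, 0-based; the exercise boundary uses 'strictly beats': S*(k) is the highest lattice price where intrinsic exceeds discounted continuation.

params: Δt=0.24257 u=1.22557 d=0.81594 q=0.48151 e^(-rΔt)=0.98699
t_7 payoffs: 100.1784 91.2164 77.7551 57.5359 27.1660 0.0000 0.0000 0.0000
t_6: node(6,0) S=21.8784 payoff=96.1516 vs cont=94.6156 → 96.1516 [stop]  node(6,1) S=32.8621 payoff=85.1679 vs cont=83.6319 → 85.1679 [stop]  node(6,2) S=49.3599 payoff=68.6701 vs cont=67.1342 → 68.6701 [stop]  node(6,3) S=74.1400 payoff=43.8900 vs cont=42.3540 → 43.8900 [stop]  node(6,4) S=111.3605 payoff=6.6695 vs cont=13.9020 → 13.9020 [wait]  node(6,5) S=167.2669 payoff=0.0000 vs cont=0.0000 → 0.0000 [wait]  node(6,6) S=251.2399 payoff=0.0000 vs cont=0.0000 → 0.0000 [wait]  ⇒ S*(6)=74.1400
t_5: node(5,0) S=26.8136 payoff=91.2164 vs cont=89.6804 → 91.2164 [stop]  node(5,1) S=40.2749 payoff=77.7551 vs cont=76.2191 → 77.7551 [stop]  node(5,2) S=60.4941 payoff=57.5359 vs cont=55.9999 → 57.5359 [stop]  node(5,3) S=90.8640 payoff=27.1660 vs cont=29.0672 → 29.0672 [wait]  node(5,4) S=136.4805 payoff=0.0000 vs cont=7.1142 → 7.1142 [wait]  node(5,5) S=204.9979 payoff=0.0000 vs cont=0.0000 → 0.0000 [wait]  ⇒ S*(5)=60.4941
t_4: node(4,0) S=32.8621 payoff=85.1679 vs cont=83.6319 → 85.1679 [stop]  node(4,1) S=49.3599 payoff=68.6701 vs cont=67.1342 → 68.6701 [stop]  node(4,2) S=74.1400 payoff=43.8900 vs cont=43.2576 → 43.8900 [stop]  node(4,3) S=111.3605 payoff=6.6695 vs cont=18.2559 → 18.2559 [wait]  node(4,4) S=167.2669 payoff=0.0000 vs cont=3.6407 → 3.6407 [wait]  ⇒ S*(4)=74.1400
t_3: node(3,0) S=40.2749 payoff=77.7551 vs cont=76.2191 → 77.7551 [stop]  node(3,1) S=60.4941 payoff=57.5359 vs cont=55.9999 → 57.5359 [stop]  node(3,2) S=90.8640 payoff=27.1660 vs cont=31.1364 → 31.1364 [wait]  node(3,3) S=136.4805 payoff=0.0000 vs cont=11.0725 → 11.0725 [wait]  ⇒ S*(3)=60.4941
t_2: node(2,0) S=49.3599 payoff=68.6701 vs cont=67.1342 → 68.6701 [stop]  node(2,1) S=74.1400 payoff=43.8900 vs cont=44.2409 → 44.2409 [wait]  node(2,2) S=111.3605 payoff=6.6695 vs cont=21.1960 → 21.1960 [wait]  ⇒ S*(2)=49.3599
t_1: node(1,0) S=60.4941 payoff=57.5359 vs cont=56.1667 → 57.5359 [stop]  node(1,1) S=90.8640 payoff=27.1660 vs cont=32.7132 → 32.7132 [wait]  ⇒ S*(1)=60.4941
t_0: node(0,0) S=74.1400 payoff=43.8900 vs cont=44.9903 → 44.9903 [wait]  ⇒ S*(0)=-

price = 44.9903
boundary = - 60.4941 49.3599 60.4941 74.1400 60.4941 74.1400
tree:
44.9903
57.5359 32.7132
68.6701 44.2409 21.1960
77.7551 57.5359 31.1364 11.0725
85.1679 68.6701 43.8900 18.2559 3.6407
91.2164 77.7551 57.5359 29.0672 7.1142 0.0000
96.1516 85.1679 68.6701 43.8900 13.9020 0.0000 0.0000
100.1784 91.2164 77.7551 57.5359 27.1660 0.0000 0.0000 0.0000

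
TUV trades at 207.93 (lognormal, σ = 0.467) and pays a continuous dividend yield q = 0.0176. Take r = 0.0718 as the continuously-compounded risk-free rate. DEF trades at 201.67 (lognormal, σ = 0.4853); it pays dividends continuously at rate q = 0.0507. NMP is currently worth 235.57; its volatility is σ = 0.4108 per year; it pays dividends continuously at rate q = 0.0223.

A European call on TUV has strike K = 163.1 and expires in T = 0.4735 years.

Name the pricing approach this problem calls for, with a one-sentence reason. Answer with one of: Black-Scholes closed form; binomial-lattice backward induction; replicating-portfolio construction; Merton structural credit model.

framework: Black-Scholes closed form

Key observation: everything needed for the exact continuous-time valuation of the European call on TUV (strike 163.1) is given, and no feature rules the closed form out.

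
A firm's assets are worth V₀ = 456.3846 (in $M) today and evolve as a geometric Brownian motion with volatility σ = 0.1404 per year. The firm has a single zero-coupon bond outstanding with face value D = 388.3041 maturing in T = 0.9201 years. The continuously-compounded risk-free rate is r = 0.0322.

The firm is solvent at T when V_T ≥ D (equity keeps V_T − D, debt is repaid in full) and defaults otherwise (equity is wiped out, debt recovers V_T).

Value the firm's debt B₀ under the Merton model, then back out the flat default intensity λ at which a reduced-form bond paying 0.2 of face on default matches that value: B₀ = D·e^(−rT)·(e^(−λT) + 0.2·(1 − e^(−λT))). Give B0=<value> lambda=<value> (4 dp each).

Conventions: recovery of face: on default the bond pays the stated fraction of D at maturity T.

B0=375.0099 lambda=0.0071

Equity is a call on the firm's assets struck at D = 388.3041:
d₁ = [ln(V₀/D) + (r + σ²/2)T] / (σ√T)
   = [ln(456.3846/388.3041) + (0.0322 + 0.5·0.1404²)·0.9201] / (0.1404·√0.9201)
   = [0.161547 + 0.038696] / 0.134674 = 1.486868
d₂ = d₁ − σ√T = 1.486868 − 0.134674 = 1.352194
N(d₁) = 0.931475,  N(d₂) = 0.911843,  e^(−rT) = 0.970807
E₀ = V₀·N(d₁) − D·e^(−rT)·N(d₂)
   = 456.3846·0.931475 − 388.3041·0.970807·0.911843 = 81.374727
B₀ = V₀ − E₀ = 456.3846 − 81.374727 = 375.009873
e^(−λT) = (B₀·e^(rT)/D − 0.2)/(1 − 0.2) = (375.0099·1.030070/388.3041 − 0.2)/0.8 = 0.99350549
λ = −ln(0.99350549)/0.9201 = 0.007082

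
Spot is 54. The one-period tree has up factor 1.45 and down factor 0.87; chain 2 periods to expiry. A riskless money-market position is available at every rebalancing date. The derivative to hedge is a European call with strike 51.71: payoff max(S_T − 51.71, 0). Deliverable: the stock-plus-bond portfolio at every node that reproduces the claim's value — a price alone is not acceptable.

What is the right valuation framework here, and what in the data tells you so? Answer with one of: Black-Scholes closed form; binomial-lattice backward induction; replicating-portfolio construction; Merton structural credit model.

framework: replicating-portfolio construction

Key observation: a price alone would not answer the question — the per-node share/bond construction on the spot-54, 1.45/0.87 tree is required, and only the replicating-portfolio method yields it.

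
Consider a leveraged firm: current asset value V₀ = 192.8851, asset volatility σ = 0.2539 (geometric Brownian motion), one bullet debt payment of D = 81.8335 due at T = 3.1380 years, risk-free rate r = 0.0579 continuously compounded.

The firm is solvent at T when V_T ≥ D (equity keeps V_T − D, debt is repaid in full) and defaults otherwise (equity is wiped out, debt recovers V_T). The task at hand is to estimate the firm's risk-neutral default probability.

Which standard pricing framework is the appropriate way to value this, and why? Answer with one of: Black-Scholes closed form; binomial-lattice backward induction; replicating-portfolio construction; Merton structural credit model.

Key observation: the data describe a firm's assets (V₀ = 192.8851, GBM) and a single zero-coupon debt of face 81.8335, so credit quantities follow from equity-as-call in the structural model.

framework: Merton structural credit model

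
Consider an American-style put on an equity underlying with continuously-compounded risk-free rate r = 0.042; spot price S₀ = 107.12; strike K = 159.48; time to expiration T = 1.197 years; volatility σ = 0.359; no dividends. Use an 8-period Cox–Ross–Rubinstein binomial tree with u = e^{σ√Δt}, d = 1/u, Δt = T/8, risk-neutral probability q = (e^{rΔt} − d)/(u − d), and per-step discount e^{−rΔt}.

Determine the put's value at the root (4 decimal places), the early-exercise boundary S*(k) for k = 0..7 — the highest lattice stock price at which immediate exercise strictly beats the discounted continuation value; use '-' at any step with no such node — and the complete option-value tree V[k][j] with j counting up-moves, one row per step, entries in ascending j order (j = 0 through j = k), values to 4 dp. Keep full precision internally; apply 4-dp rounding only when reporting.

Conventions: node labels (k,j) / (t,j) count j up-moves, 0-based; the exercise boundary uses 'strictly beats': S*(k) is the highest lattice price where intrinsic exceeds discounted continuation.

price = 53.3827
boundary = - 93.2313 81.1433 93.2313 107.1200 93.2313 107.1200 123.0777
tree:
53.3827
66.2487 40.5717
78.3367 52.7408 28.3264
88.8573 66.2487 39.2480 17.2320
98.0140 78.3367 52.3600 25.9963 8.2581
105.9834 88.8573 66.2487 37.7856 13.9613 2.3802
112.9195 98.0140 78.3367 52.3600 22.9803 4.6777 0.0000
118.9563 105.9834 88.8573 66.2487 36.4023 9.1932 0.0000 0.0000
124.2104 112.9195 98.0140 78.3367 52.3600 18.0674 0.0000 0.0000 0.0000

Δt=0.14963, u=1.14897, d=0.87034, q=0.48796, disc=e^(-rΔt)=0.99374
k=8 terminal: V=max(K-S,0) → 124.2104 112.9195 98.0140 78.3367 52.3600 18.0674 0.0000 0.0000 0.0000
k=7: j=0 S=40.5237 intr=118.9563 cont=117.9573 V=118.9563[EX]; j=1 S=53.4966 intr=105.9834 cont=104.9843 V=105.9834[EX]; j=2 S=70.6227 intr=88.8573 cont=87.8583 V=88.8573[EX]; j=3 S=93.2313 intr=66.2487 cont=65.2496 V=66.2487[EX]; j=4 S=123.0777 intr=36.4023 cont=35.4032 V=36.4023[EX]; j=5 S=162.4789 intr=0.0000 cont=9.1932 V=9.1932[hold]; j=6 S=214.4938 intr=0.0000 cont=0.0000 V=0.0000[hold]; j=7 S=283.1603 intr=0.0000 cont=0.0000 V=0.0000[hold]  S*(7)=123.0777
k=6: j=0 S=46.5605 intr=112.9195 cont=111.9204 V=112.9195[EX]; j=1 S=61.4660 intr=98.0140 cont=97.0149 V=98.0140[EX]; j=2 S=81.1433 intr=78.3367 cont=77.3376 V=78.3367[EX]; j=3 S=107.1200 intr=52.3600 cont=51.3609 V=52.3600[EX]; j=4 S=141.4126 intr=18.0674 cont=22.9803 V=22.9803[hold]; j=5 S=186.6835 intr=0.0000 cont=4.6777 V=4.6777[hold]; j=6 S=246.4470 intr=0.0000 cont=0.0000 V=0.0000[hold]  S*(6)=107.1200
k=5: j=0 S=53.4966 intr=105.9834 cont=104.9843 V=105.9834[EX]; j=1 S=70.6227 intr=88.8573 cont=87.8583 V=88.8573[EX]; j=2 S=93.2313 intr=66.2487 cont=65.2496 V=66.2487[EX]; j=3 S=123.0777 intr=36.4023 cont=37.7856 V=37.7856[hold]; j=4 S=162.4789 intr=0.0000 cont=13.9613 V=13.9613[hold]; j=5 S=214.4938 intr=0.0000 cont=2.3802 V=2.3802[hold]  S*(5)=93.2313
k=4: j=0 S=61.4660 intr=98.0140 cont=97.0149 V=98.0140[EX]; j=1 S=81.1433 intr=78.3367 cont=77.3376 V=78.3367[EX]; j=2 S=107.1200 intr=52.3600 cont=52.0317 V=52.3600[EX]; j=3 S=141.4126 intr=18.0674 cont=25.9963 V=25.9963[hold]; j=4 S=186.6835 intr=0.0000 cont=8.2581 V=8.2581[hold]  S*(4)=107.1200
k=3: j=0 S=70.6227 intr=88.8573 cont=87.8583 V=88.8573[EX]; j=1 S=93.2313 intr=66.2487 cont=65.2496 V=66.2487[EX]; j=2 S=123.0777 intr=36.4023 cont=39.2480 V=39.2480[hold]; j=3 S=162.4789 intr=0.0000 cont=17.2320 V=17.2320[hold]  S*(3)=93.2313
k=2: j=0 S=81.1433 intr=78.3367 cont=77.3376 V=78.3367[EX]; j=1 S=107.1200 intr=52.3600 cont=52.7408 V=52.7408[hold]; j=2 S=141.4126 intr=18.0674 cont=28.3264 V=28.3264[hold]  S*(2)=81.1433
k=1: j=0 S=93.2313 intr=66.2487 cont=65.4343 V=66.2487[EX]; j=1 S=123.0777 intr=36.4023 cont=40.5717 V=40.5717[hold]  S*(1)=93.2313
k=0: j=0 S=107.1200 intr=52.3600 cont=53.3827 V=53.3827[hold]  S*(0)=-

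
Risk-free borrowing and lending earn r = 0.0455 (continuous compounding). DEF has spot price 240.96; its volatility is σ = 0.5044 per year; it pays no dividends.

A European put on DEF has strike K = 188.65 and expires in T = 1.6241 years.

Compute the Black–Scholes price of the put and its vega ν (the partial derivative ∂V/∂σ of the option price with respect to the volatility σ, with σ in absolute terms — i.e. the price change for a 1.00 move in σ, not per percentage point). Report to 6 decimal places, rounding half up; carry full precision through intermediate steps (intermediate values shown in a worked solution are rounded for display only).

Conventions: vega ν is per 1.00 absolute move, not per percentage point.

price = 25.621306
ν = 87.737322

σ√T = 0.5044·√1.6241 = 0.642808
d₁ = (ln(S/K) + (r+σ²/2)T) / (σ√T) = (ln(240.96/188.65) + (0.0455+0.5044²/2)·1.6241) / 0.642808 = (0.244737 + 0.280498) / 0.642808 = 0.817095
d₂ = d₁ − σ√T = 0.817095 − 0.642808 = 0.174287
e^{−rT} = 0.928768
N(−d₁) = 0.206937,  N(−d₂) = 0.430820
Put price V = K·e^{−rT}·N(−d₂) − S·N(−d₁) = 75.484878 − 49.863571 = 25.621306
φ(d₁) = (1/√(2π))·e^{−d₁²/2} = 0.285715
ν = S·φ(d₁)·√T = 87.737322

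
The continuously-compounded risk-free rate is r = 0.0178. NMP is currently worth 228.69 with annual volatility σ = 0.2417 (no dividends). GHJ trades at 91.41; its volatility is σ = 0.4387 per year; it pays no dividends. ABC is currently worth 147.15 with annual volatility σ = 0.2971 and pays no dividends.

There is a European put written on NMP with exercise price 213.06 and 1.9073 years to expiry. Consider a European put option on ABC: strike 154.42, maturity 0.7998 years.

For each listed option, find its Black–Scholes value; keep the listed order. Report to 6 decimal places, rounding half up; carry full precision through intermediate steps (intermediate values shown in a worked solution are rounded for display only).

price(NMP put K=213.06) = 18.826978
price(ABC put K=154.42) = 18.492955

[NMP put K=213.06]
σ√T = 0.2417·√1.9073 = 0.333800
d₁ = (ln(S/K) + (r+σ²/2)T) / (σ√T) = (ln(228.69/213.06) + (0.0178+0.2417²/2)·1.9073) / 0.333800 = (0.070794 + 0.089661) / 0.333800 = 0.480691
d₂ = d₁ − σ√T = 0.480691 − 0.333800 = 0.146891
e^{−rT} = 0.966620
N(−d₁) = 0.315368,  N(−d₂) = 0.441609
price = K·e^{−rT}·N(−d₂) − S·N(−d₁) = 90.948480 − 72.121502 = 18.826978
[ABC put K=154.42]
σ√T = 0.2971·√0.7998 = 0.265701
d₁ = (ln(S/K) + (r+σ²/2)T) / (σ√T) = (ln(147.15/154.42) + (0.0178+0.2971²/2)·0.7998) / 0.265701 = (-0.048224 + 0.049535) / 0.265701 = 0.004935
d₂ = d₁ − σ√T = 0.004935 − 0.265701 = -0.260766
e^{−rT} = 0.985864
N(−d₁) = 0.498031,  N(−d₂) = 0.602863
price = K·e^{−rT}·N(−d₂) − S·N(−d₁) = 91.778238 − 73.285283 = 18.492955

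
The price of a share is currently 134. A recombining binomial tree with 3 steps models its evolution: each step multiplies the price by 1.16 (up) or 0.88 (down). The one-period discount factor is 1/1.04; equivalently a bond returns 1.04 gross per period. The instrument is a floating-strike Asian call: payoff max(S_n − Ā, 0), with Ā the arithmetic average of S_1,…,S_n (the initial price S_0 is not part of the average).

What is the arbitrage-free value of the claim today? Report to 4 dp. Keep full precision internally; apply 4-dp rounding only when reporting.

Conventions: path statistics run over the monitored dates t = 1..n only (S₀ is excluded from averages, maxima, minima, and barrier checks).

Set p* = 0.5714 (from d < R < u); the path-dependent value is the discounted p*-expectation over all price paths.
Enumerate all 2^3 = 8 price paths (U = up ×1.16, D = down ×0.88); each path with k up-moves has probability p*^k·(1−p*)^(3−k).
DDD: Ā=104.3356, payoff=0.0000, prob=0.078717
UDD: Ā=137.5333, payoff=0.0000, prob=0.104956
DUD: Ā=125.0266, payoff=0.0000, prob=0.104956
UUD: Ā=164.8079, payoff=0.0000, prob=0.139942
DDU: Ā=114.0208, payoff=6.3520, prob=0.104956
UDU: Ā=150.3001, payoff=8.3730, prob=0.139942
DUU: Ā=137.7935, payoff=20.8797, prob=0.139942
UUU: Ā=181.6368, payoff=27.5232, prob=0.186589
Price = Σ prob·payoff / R^3 = 9.895887 / 1.124864 = 8.7974

price = 8.7974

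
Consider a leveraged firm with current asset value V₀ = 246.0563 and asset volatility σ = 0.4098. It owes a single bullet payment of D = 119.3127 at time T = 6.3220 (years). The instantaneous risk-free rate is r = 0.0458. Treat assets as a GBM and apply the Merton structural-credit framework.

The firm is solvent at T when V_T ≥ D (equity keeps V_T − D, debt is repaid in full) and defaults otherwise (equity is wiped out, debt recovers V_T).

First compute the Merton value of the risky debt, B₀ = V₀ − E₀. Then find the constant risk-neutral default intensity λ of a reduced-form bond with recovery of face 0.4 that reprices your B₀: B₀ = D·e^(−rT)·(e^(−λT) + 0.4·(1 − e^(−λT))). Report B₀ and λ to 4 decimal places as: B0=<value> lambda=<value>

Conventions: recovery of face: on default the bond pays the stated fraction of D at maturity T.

B0=77.2356 lambda=0.0404

Work the structural quantities from V₀ = 246.0563 against face 119.3127:
d₁ = [ln(V₀/D) + (r + σ²/2)T] / (σ√T)
   = [ln(246.0563/119.3127) + (0.0458 + 0.5·0.4098²)·6.3220] / (0.4098·√6.3220)
   = [0.723813 + 0.820393] / 1.030384 = 1.498670
d₂ = d₁ − σ√T = 1.498670 − 1.030384 = 0.468286
N(d₁) = 0.933020,  N(d₂) = 0.680210,  e^(−rT) = 0.748602
E₀ = V₀·N(d₁) − D·e^(−rT)·N(d₂)
   = 246.0563·0.933020 − 119.3127·0.748602·0.680210 = 168.820727
B₀ = V₀ − E₀ = 246.0563 − 168.820727 = 77.235573
e^(−λT) = (B₀·e^(rT)/D − 0.4)/(1 − 0.4) = (77.2356·1.335823/119.3127 − 0.4)/0.6 = 0.77454751
λ = −ln(0.77454751)/6.3220 = 0.040411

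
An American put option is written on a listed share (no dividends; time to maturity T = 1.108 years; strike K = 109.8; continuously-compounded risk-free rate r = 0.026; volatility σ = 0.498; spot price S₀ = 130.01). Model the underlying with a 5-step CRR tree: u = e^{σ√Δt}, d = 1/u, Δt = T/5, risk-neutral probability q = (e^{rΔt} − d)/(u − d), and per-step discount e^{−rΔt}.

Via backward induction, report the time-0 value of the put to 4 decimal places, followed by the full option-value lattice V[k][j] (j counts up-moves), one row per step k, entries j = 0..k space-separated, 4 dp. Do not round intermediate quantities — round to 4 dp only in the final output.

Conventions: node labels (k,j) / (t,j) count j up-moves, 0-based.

Δt=0.22160, u=1.26419, d=0.79102, q=0.45387, disc=e^(-rΔt)=0.99425
k=5 terminal: V=max(K-S,0) → 69.5360 45.4511 6.9593 0.0000 0.0000 0.0000
k=4: j=0 S=50.9013 intr=58.8987 cont=58.2679 V=58.8987[EX]; j=1 S=81.3491 intr=28.4509 cont=27.8201 V=28.4509[EX]; j=2 S=130.0100 intr=0.0000 cont=3.7789 V=3.7789[hold]; j=3 S=207.7785 intr=0.0000 cont=0.0000 V=0.0000[hold]; j=4 S=332.0660 intr=0.0000 cont=0.0000 V=0.0000[hold]
k=3: j=0 S=64.3489 intr=45.4511 cont=44.8203 V=45.4511[EX]; j=1 S=102.8407 intr=6.9593 cont=17.1538 V=17.1538[hold]; j=2 S=164.3572 intr=0.0000 cont=2.0519 V=2.0519[hold]; j=3 S=262.6712 intr=0.0000 cont=0.0000 V=0.0000[hold]
k=2: j=0 S=81.3491 intr=28.4509 cont=32.4205 V=32.4205[hold]; j=1 S=130.0100 intr=0.0000 cont=10.2403 V=10.2403[hold]; j=2 S=207.7785 intr=0.0000 cont=1.1142 V=1.1142[hold]
k=1: j=0 S=102.8407 intr=6.9593 cont=22.2251 V=22.2251[hold]; j=1 S=164.3572 intr=0.0000 cont=6.0632 V=6.0632[hold]
k=0: j=0 S=130.0100 intr=0.0000 cont=14.8041 V=14.8041[hold]

price = 14.8041
tree:
14.8041
22.2251 6.0632
32.4205 10.2403 1.1142
45.4511 17.1538 2.0519 0.0000
58.8987 28.4509 3.7789 0.0000 0.0000
69.5360 45.4511 6.9593 0.0000 0.0000 0.0000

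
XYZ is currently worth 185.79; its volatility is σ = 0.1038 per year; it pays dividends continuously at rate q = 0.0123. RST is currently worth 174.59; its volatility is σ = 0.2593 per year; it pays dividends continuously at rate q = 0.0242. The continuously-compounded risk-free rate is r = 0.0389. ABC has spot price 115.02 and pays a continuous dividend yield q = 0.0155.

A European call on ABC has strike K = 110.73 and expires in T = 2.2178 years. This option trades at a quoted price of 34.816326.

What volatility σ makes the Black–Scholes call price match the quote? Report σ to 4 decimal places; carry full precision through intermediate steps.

At σ = 0.4820 the Black–Scholes value reproduces the quote:
σ√T = 0.482·√2.2178 = 0.717808
d₁ = (ln(S/K) + (r−q+σ²/2)T) / (σ√T) = (ln(115.02/110.73) + (0.0389−0.0155+0.482²/2)·2.2178) / 0.717808 = (0.038011 + 0.309521) / 0.717808 = 0.484157
d₂ = d₁ − σ√T = 0.484157 − 0.717808 = -0.233651
e^{−rT} = 0.917344
e^{−qT} = 0.966208
N(d₁) = 0.685863,  N(d₂) = 0.407628
V = S·e^{−qT}·N(d₁) − K·e^{−rT}·N(d₂) = 76.222180 − 41.405854 = 34.816326 (matching the quote); vega is positive throughout, so no other σ reproduces this price

sigma = 0.4820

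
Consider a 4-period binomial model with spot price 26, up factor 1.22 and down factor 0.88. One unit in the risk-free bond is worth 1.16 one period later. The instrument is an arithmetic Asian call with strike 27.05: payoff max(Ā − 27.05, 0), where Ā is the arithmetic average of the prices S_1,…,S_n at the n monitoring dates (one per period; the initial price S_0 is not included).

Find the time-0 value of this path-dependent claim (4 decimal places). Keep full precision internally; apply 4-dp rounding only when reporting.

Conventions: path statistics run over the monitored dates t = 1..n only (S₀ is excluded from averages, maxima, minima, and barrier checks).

Risk-neutral up-probability p* = (R−d)/(u−d) = (1.16−0.88)/(1.22−0.88) = 0.8235; the claim prices as the p*-weighted sum of path payoffs discounted by R^4.
Enumerate all 2^4 = 16 price paths (U = up ×1.22, D = down ×0.88); each path with k up-moves has probability p*^k·(1−p*)^(4−k).
DDDD: Ā=19.0812, payoff=0.0000, prob=0.000970
UDDD: Ā=26.4535, payoff=0.0000, prob=0.004526
DUDD: Ā=24.2435, payoff=0.0000, prob=0.004526
UUDD: Ā=33.6103, payoff=6.5603, prob=0.021120
DDUD: Ā=22.2987, payoff=0.0000, prob=0.004526
UDUD: Ā=30.9141, payoff=3.8641, prob=0.021120
DUUD: Ā=28.7041, payoff=1.6541, prob=0.021120
UUUD: Ā=39.7943, payoff=12.7443, prob=0.098562
DDDU: Ā=20.5872, payoff=0.0000, prob=0.004526
UDDU: Ā=28.5414, payoff=1.4914, prob=0.021120
DUDU: Ā=26.3314, payoff=0.0000, prob=0.021120
UUDU: Ā=36.5049, payoff=9.4549, prob=0.098562
DDUU: Ā=24.3866, payoff=0.0000, prob=0.021120
UDUU: Ā=33.8087, payoff=6.7587, prob=0.098562
DUUU: Ā=31.5987, payoff=4.5487, prob=0.098562
UUUU: Ā=43.8073, payoff=16.7573, prob=0.459956
Price = Σ prob·payoff / R^4 = 11.296692 / 1.810639 = 6.2391

price = 6.2391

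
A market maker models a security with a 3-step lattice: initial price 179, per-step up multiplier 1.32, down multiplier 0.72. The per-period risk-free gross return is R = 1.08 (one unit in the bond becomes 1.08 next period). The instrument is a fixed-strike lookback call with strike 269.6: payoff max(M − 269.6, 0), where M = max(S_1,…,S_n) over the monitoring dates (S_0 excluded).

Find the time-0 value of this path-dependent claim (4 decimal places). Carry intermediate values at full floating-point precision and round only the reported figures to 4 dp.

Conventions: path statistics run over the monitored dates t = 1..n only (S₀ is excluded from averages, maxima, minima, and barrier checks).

No-arbitrage gives p* = (R−d)/(u−d) = 0.6000: enumerate every path, weight its payoff by its p*-probability, and discount by R^3.
Enumerate all 2^3 = 8 price paths (U = up ×1.32, D = down ×0.72); each path with k up-moves has probability p*^k·(1−p*)^(3−k).
DDD: M=128.8800, payoff=0.0000, prob=0.064000
UDD: M=236.2800, payoff=0.0000, prob=0.096000
DUD: M=170.1216, payoff=0.0000, prob=0.096000
UUD: M=311.8896, payoff=42.2896, prob=0.144000
DDU: M=128.8800, payoff=0.0000, prob=0.096000
UDU: M=236.2800, payoff=0.0000, prob=0.144000
DUU: M=224.5605, payoff=0.0000, prob=0.144000
UUU: M=411.6943, payoff=142.0943, prob=0.216000
Price = Σ prob·payoff / R^3 = 36.782065 / 1.259712 = 29.1988

price = 29.1988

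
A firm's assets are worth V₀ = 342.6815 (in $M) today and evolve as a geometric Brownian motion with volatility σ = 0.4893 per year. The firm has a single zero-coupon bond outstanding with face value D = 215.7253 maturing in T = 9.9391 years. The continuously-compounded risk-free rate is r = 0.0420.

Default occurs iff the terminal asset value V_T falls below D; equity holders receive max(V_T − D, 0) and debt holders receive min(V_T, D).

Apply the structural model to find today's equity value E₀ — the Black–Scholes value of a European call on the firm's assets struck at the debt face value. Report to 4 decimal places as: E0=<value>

Equity is a call on the firm's assets struck at D = 215.7253:
d₁ = [ln(V₀/D) + (r + σ²/2)T] / (σ√T)
   = [ln(342.6815/215.7253) + (0.0420 + 0.5·0.4893²)·9.9391] / (0.4893·√9.9391)
   = [0.462796 + 1.607224] / 1.542584 = 1.341917
d₂ = d₁ − σ√T = 1.341917 − 1.542584 = -0.200666
N(d₁) = 0.910189,  N(d₂) = 0.420480,  e^(−rT) = 0.658730
E₀ = V₀·N(d₁) − D·e^(−rT)·N(d₂)
   = 342.6815·0.910189 − 215.7253·0.658730·0.420480 = 252.152678

E0=252.1527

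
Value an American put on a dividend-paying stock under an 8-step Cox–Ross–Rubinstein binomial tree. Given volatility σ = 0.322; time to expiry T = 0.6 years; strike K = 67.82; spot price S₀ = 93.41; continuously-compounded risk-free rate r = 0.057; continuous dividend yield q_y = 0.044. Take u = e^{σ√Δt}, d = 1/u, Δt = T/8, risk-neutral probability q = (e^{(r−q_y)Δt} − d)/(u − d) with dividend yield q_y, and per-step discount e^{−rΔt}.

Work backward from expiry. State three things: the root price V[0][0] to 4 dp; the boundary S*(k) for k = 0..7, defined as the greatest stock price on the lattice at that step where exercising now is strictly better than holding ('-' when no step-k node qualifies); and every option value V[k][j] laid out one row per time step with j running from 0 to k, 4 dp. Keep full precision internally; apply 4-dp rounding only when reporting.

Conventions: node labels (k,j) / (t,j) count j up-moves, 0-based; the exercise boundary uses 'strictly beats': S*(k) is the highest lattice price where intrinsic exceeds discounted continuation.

price = 0.8450
boundary = - - - - - - 55.0311 60.1043
tree:
0.8450
1.4006 0.2590
2.2870 0.4660 0.0402
3.6672 0.8328 0.0783 0.0000
5.7478 1.4769 0.1522 0.0000 0.0000
8.7470 2.5947 0.2959 0.0000 0.0000 0.0000
12.7889 4.5067 0.5752 0.0000 0.0000 0.0000 0.0000
17.4339 7.7157 1.1185 0.0000 0.0000 0.0000 0.0000 0.0000
21.6869 12.7889 2.1748 0.0000 0.0000 0.0000 0.0000 0.0000 0.0000

Δt=0.07500, u=1.09219, d=0.91559, q=0.48349, disc=e^(-rΔt)=0.99573
k=8 terminal: V=max(K-S,0) → 21.6869 12.7889 2.1748 0.0000 0.0000 0.0000 0.0000 0.0000 0.0000
k=7: j=0 S=50.3861 intr=17.4339 cont=17.3106 V=17.4339[EX]; j=1 S=60.1043 intr=7.7157 cont=7.6244 V=7.7157[EX]; j=2 S=71.6970 intr=0.0000 cont=1.1185 V=1.1185[hold]; j=3 S=85.5255 intr=0.0000 cont=0.0000 V=0.0000[hold]; j=4 S=102.0213 intr=0.0000 cont=0.0000 V=0.0000[hold]; j=5 S=121.6987 intr=0.0000 cont=0.0000 V=0.0000[hold]; j=6 S=145.1714 intr=0.0000 cont=0.0000 V=0.0000[hold]; j=7 S=173.1714 intr=0.0000 cont=0.0000 V=0.0000[hold]  S*(7)=60.1043
k=6: j=0 S=55.0311 intr=12.7889 cont=12.6809 V=12.7889[EX]; j=1 S=65.6452 intr=2.1748 cont=4.5067 V=4.5067[hold]; j=2 S=78.3066 intr=0.0000 cont=0.5752 V=0.5752[hold]; j=3 S=93.4100 intr=0.0000 cont=0.0000 V=0.0000[hold]; j=4 S=111.4265 intr=0.0000 cont=0.0000 V=0.0000[hold]; j=5 S=132.9179 intr=0.0000 cont=0.0000 V=0.0000[hold]; j=6 S=158.5545 intr=0.0000 cont=0.0000 V=0.0000[hold]  S*(6)=55.0311
k=5: j=0 S=60.1043 intr=7.7157 cont=8.7470 V=8.7470[hold]; j=1 S=71.6970 intr=0.0000 cont=2.5947 V=2.5947[hold]; j=2 S=85.5255 intr=0.0000 cont=0.2959 V=0.2959[hold]; j=3 S=102.0213 intr=0.0000 cont=0.0000 V=0.0000[hold]; j=4 S=121.6987 intr=0.0000 cont=0.0000 V=0.0000[hold]; j=5 S=145.1714 intr=0.0000 cont=0.0000 V=0.0000[hold]  S*(5)=-
k=4: j=0 S=65.6452 intr=2.1748 cont=5.7478 V=5.7478[hold]; j=1 S=78.3066 intr=0.0000 cont=1.4769 V=1.4769[hold]; j=2 S=93.4100 intr=0.0000 cont=0.1522 V=0.1522[hold]; j=3 S=111.4265 intr=0.0000 cont=0.0000 V=0.0000[hold]; j=4 S=132.9179 intr=0.0000 cont=0.0000 V=0.0000[hold]  S*(4)=-
k=3: j=0 S=71.6970 intr=0.0000 cont=3.6672 V=3.6672[hold]; j=1 S=85.5255 intr=0.0000 cont=0.8328 V=0.8328[hold]; j=2 S=102.0213 intr=0.0000 cont=0.0783 V=0.0783[hold]; j=3 S=121.6987 intr=0.0000 cont=0.0000 V=0.0000[hold]  S*(3)=-
k=2: j=0 S=78.3066 intr=0.0000 cont=2.2870 V=2.2870[hold]; j=1 S=93.4100 intr=0.0000 cont=0.4660 V=0.4660[hold]; j=2 S=111.4265 intr=0.0000 cont=0.0402 V=0.0402[hold]  S*(2)=-
k=1: j=0 S=85.5255 intr=0.0000 cont=1.4006 V=1.4006[hold]; j=1 S=102.0213 intr=0.0000 cont=0.2590 V=0.2590[hold]  S*(1)=-
k=0: j=0 S=93.4100 intr=0.0000 cont=0.8450 V=0.8450[hold]  S*(0)=-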